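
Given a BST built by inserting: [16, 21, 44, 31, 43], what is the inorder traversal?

Tree insertion order: [16, 21, 44, 31, 43]
Tree (level-order array): [16, None, 21, None, 44, 31, None, None, 43]
Inorder traversal: [16, 21, 31, 43, 44]


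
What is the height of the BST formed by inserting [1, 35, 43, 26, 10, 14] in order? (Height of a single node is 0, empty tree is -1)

Insertion order: [1, 35, 43, 26, 10, 14]
Tree (level-order array): [1, None, 35, 26, 43, 10, None, None, None, None, 14]
Compute height bottom-up (empty subtree = -1):
  height(14) = 1 + max(-1, -1) = 0
  height(10) = 1 + max(-1, 0) = 1
  height(26) = 1 + max(1, -1) = 2
  height(43) = 1 + max(-1, -1) = 0
  height(35) = 1 + max(2, 0) = 3
  height(1) = 1 + max(-1, 3) = 4
Height = 4


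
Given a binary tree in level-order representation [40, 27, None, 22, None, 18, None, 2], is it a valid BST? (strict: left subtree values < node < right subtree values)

Level-order array: [40, 27, None, 22, None, 18, None, 2]
Validate using subtree bounds (lo, hi): at each node, require lo < value < hi,
then recurse left with hi=value and right with lo=value.
Preorder trace (stopping at first violation):
  at node 40 with bounds (-inf, +inf): OK
  at node 27 with bounds (-inf, 40): OK
  at node 22 with bounds (-inf, 27): OK
  at node 18 with bounds (-inf, 22): OK
  at node 2 with bounds (-inf, 18): OK
No violation found at any node.
Result: Valid BST


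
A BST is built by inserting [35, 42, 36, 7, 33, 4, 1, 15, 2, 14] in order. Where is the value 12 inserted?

Starting tree (level order): [35, 7, 42, 4, 33, 36, None, 1, None, 15, None, None, None, None, 2, 14]
Insertion path: 35 -> 7 -> 33 -> 15 -> 14
Result: insert 12 as left child of 14
Final tree (level order): [35, 7, 42, 4, 33, 36, None, 1, None, 15, None, None, None, None, 2, 14, None, None, None, 12]


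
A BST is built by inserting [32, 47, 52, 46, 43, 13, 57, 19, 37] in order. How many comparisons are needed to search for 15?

Search path for 15: 32 -> 13 -> 19
Found: False
Comparisons: 3


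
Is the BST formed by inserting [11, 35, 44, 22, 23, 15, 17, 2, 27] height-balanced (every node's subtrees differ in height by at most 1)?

Tree (level-order array): [11, 2, 35, None, None, 22, 44, 15, 23, None, None, None, 17, None, 27]
Definition: a tree is height-balanced if, at every node, |h(left) - h(right)| <= 1 (empty subtree has height -1).
Bottom-up per-node check:
  node 2: h_left=-1, h_right=-1, diff=0 [OK], height=0
  node 17: h_left=-1, h_right=-1, diff=0 [OK], height=0
  node 15: h_left=-1, h_right=0, diff=1 [OK], height=1
  node 27: h_left=-1, h_right=-1, diff=0 [OK], height=0
  node 23: h_left=-1, h_right=0, diff=1 [OK], height=1
  node 22: h_left=1, h_right=1, diff=0 [OK], height=2
  node 44: h_left=-1, h_right=-1, diff=0 [OK], height=0
  node 35: h_left=2, h_right=0, diff=2 [FAIL (|2-0|=2 > 1)], height=3
  node 11: h_left=0, h_right=3, diff=3 [FAIL (|0-3|=3 > 1)], height=4
Node 35 violates the condition: |2 - 0| = 2 > 1.
Result: Not balanced


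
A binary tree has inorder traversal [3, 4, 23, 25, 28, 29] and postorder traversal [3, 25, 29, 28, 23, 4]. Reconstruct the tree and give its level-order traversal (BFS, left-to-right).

Inorder:   [3, 4, 23, 25, 28, 29]
Postorder: [3, 25, 29, 28, 23, 4]
Algorithm: postorder visits root last, so walk postorder right-to-left;
each value is the root of the current inorder slice — split it at that
value, recurse on the right subtree first, then the left.
Recursive splits:
  root=4; inorder splits into left=[3], right=[23, 25, 28, 29]
  root=23; inorder splits into left=[], right=[25, 28, 29]
  root=28; inorder splits into left=[25], right=[29]
  root=29; inorder splits into left=[], right=[]
  root=25; inorder splits into left=[], right=[]
  root=3; inorder splits into left=[], right=[]
Reconstructed level-order: [4, 3, 23, 28, 25, 29]


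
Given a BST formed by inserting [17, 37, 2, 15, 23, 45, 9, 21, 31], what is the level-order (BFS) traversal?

Tree insertion order: [17, 37, 2, 15, 23, 45, 9, 21, 31]
Tree (level-order array): [17, 2, 37, None, 15, 23, 45, 9, None, 21, 31]
BFS from the root, enqueuing left then right child of each popped node:
  queue [17] -> pop 17, enqueue [2, 37], visited so far: [17]
  queue [2, 37] -> pop 2, enqueue [15], visited so far: [17, 2]
  queue [37, 15] -> pop 37, enqueue [23, 45], visited so far: [17, 2, 37]
  queue [15, 23, 45] -> pop 15, enqueue [9], visited so far: [17, 2, 37, 15]
  queue [23, 45, 9] -> pop 23, enqueue [21, 31], visited so far: [17, 2, 37, 15, 23]
  queue [45, 9, 21, 31] -> pop 45, enqueue [none], visited so far: [17, 2, 37, 15, 23, 45]
  queue [9, 21, 31] -> pop 9, enqueue [none], visited so far: [17, 2, 37, 15, 23, 45, 9]
  queue [21, 31] -> pop 21, enqueue [none], visited so far: [17, 2, 37, 15, 23, 45, 9, 21]
  queue [31] -> pop 31, enqueue [none], visited so far: [17, 2, 37, 15, 23, 45, 9, 21, 31]
Result: [17, 2, 37, 15, 23, 45, 9, 21, 31]


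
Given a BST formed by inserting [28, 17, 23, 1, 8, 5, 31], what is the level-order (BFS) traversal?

Tree insertion order: [28, 17, 23, 1, 8, 5, 31]
Tree (level-order array): [28, 17, 31, 1, 23, None, None, None, 8, None, None, 5]
BFS from the root, enqueuing left then right child of each popped node:
  queue [28] -> pop 28, enqueue [17, 31], visited so far: [28]
  queue [17, 31] -> pop 17, enqueue [1, 23], visited so far: [28, 17]
  queue [31, 1, 23] -> pop 31, enqueue [none], visited so far: [28, 17, 31]
  queue [1, 23] -> pop 1, enqueue [8], visited so far: [28, 17, 31, 1]
  queue [23, 8] -> pop 23, enqueue [none], visited so far: [28, 17, 31, 1, 23]
  queue [8] -> pop 8, enqueue [5], visited so far: [28, 17, 31, 1, 23, 8]
  queue [5] -> pop 5, enqueue [none], visited so far: [28, 17, 31, 1, 23, 8, 5]
Result: [28, 17, 31, 1, 23, 8, 5]


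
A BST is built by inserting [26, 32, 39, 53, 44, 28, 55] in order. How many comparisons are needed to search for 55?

Search path for 55: 26 -> 32 -> 39 -> 53 -> 55
Found: True
Comparisons: 5


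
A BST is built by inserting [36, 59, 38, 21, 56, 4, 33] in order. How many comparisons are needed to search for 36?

Search path for 36: 36
Found: True
Comparisons: 1


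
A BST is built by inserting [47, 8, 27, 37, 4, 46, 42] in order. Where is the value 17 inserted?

Starting tree (level order): [47, 8, None, 4, 27, None, None, None, 37, None, 46, 42]
Insertion path: 47 -> 8 -> 27
Result: insert 17 as left child of 27
Final tree (level order): [47, 8, None, 4, 27, None, None, 17, 37, None, None, None, 46, 42]


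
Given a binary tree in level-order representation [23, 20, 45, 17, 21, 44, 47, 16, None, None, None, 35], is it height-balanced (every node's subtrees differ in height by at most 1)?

Tree (level-order array): [23, 20, 45, 17, 21, 44, 47, 16, None, None, None, 35]
Definition: a tree is height-balanced if, at every node, |h(left) - h(right)| <= 1 (empty subtree has height -1).
Bottom-up per-node check:
  node 16: h_left=-1, h_right=-1, diff=0 [OK], height=0
  node 17: h_left=0, h_right=-1, diff=1 [OK], height=1
  node 21: h_left=-1, h_right=-1, diff=0 [OK], height=0
  node 20: h_left=1, h_right=0, diff=1 [OK], height=2
  node 35: h_left=-1, h_right=-1, diff=0 [OK], height=0
  node 44: h_left=0, h_right=-1, diff=1 [OK], height=1
  node 47: h_left=-1, h_right=-1, diff=0 [OK], height=0
  node 45: h_left=1, h_right=0, diff=1 [OK], height=2
  node 23: h_left=2, h_right=2, diff=0 [OK], height=3
All nodes satisfy the balance condition.
Result: Balanced


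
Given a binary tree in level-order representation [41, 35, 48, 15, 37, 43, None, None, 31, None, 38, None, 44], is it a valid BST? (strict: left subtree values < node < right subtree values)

Level-order array: [41, 35, 48, 15, 37, 43, None, None, 31, None, 38, None, 44]
Validate using subtree bounds (lo, hi): at each node, require lo < value < hi,
then recurse left with hi=value and right with lo=value.
Preorder trace (stopping at first violation):
  at node 41 with bounds (-inf, +inf): OK
  at node 35 with bounds (-inf, 41): OK
  at node 15 with bounds (-inf, 35): OK
  at node 31 with bounds (15, 35): OK
  at node 37 with bounds (35, 41): OK
  at node 38 with bounds (37, 41): OK
  at node 48 with bounds (41, +inf): OK
  at node 43 with bounds (41, 48): OK
  at node 44 with bounds (43, 48): OK
No violation found at any node.
Result: Valid BST


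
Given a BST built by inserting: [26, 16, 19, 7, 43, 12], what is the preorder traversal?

Tree insertion order: [26, 16, 19, 7, 43, 12]
Tree (level-order array): [26, 16, 43, 7, 19, None, None, None, 12]
Preorder traversal: [26, 16, 7, 12, 19, 43]


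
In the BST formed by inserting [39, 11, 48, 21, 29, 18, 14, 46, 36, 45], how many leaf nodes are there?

Tree built from: [39, 11, 48, 21, 29, 18, 14, 46, 36, 45]
Tree (level-order array): [39, 11, 48, None, 21, 46, None, 18, 29, 45, None, 14, None, None, 36]
Rule: A leaf has 0 children.
Per-node child counts:
  node 39: 2 child(ren)
  node 11: 1 child(ren)
  node 21: 2 child(ren)
  node 18: 1 child(ren)
  node 14: 0 child(ren)
  node 29: 1 child(ren)
  node 36: 0 child(ren)
  node 48: 1 child(ren)
  node 46: 1 child(ren)
  node 45: 0 child(ren)
Matching nodes: [14, 36, 45]
Count of leaf nodes: 3


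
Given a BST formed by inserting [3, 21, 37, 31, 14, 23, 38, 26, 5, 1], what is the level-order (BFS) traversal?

Tree insertion order: [3, 21, 37, 31, 14, 23, 38, 26, 5, 1]
Tree (level-order array): [3, 1, 21, None, None, 14, 37, 5, None, 31, 38, None, None, 23, None, None, None, None, 26]
BFS from the root, enqueuing left then right child of each popped node:
  queue [3] -> pop 3, enqueue [1, 21], visited so far: [3]
  queue [1, 21] -> pop 1, enqueue [none], visited so far: [3, 1]
  queue [21] -> pop 21, enqueue [14, 37], visited so far: [3, 1, 21]
  queue [14, 37] -> pop 14, enqueue [5], visited so far: [3, 1, 21, 14]
  queue [37, 5] -> pop 37, enqueue [31, 38], visited so far: [3, 1, 21, 14, 37]
  queue [5, 31, 38] -> pop 5, enqueue [none], visited so far: [3, 1, 21, 14, 37, 5]
  queue [31, 38] -> pop 31, enqueue [23], visited so far: [3, 1, 21, 14, 37, 5, 31]
  queue [38, 23] -> pop 38, enqueue [none], visited so far: [3, 1, 21, 14, 37, 5, 31, 38]
  queue [23] -> pop 23, enqueue [26], visited so far: [3, 1, 21, 14, 37, 5, 31, 38, 23]
  queue [26] -> pop 26, enqueue [none], visited so far: [3, 1, 21, 14, 37, 5, 31, 38, 23, 26]
Result: [3, 1, 21, 14, 37, 5, 31, 38, 23, 26]


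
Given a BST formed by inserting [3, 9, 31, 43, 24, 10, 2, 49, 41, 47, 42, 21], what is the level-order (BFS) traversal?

Tree insertion order: [3, 9, 31, 43, 24, 10, 2, 49, 41, 47, 42, 21]
Tree (level-order array): [3, 2, 9, None, None, None, 31, 24, 43, 10, None, 41, 49, None, 21, None, 42, 47]
BFS from the root, enqueuing left then right child of each popped node:
  queue [3] -> pop 3, enqueue [2, 9], visited so far: [3]
  queue [2, 9] -> pop 2, enqueue [none], visited so far: [3, 2]
  queue [9] -> pop 9, enqueue [31], visited so far: [3, 2, 9]
  queue [31] -> pop 31, enqueue [24, 43], visited so far: [3, 2, 9, 31]
  queue [24, 43] -> pop 24, enqueue [10], visited so far: [3, 2, 9, 31, 24]
  queue [43, 10] -> pop 43, enqueue [41, 49], visited so far: [3, 2, 9, 31, 24, 43]
  queue [10, 41, 49] -> pop 10, enqueue [21], visited so far: [3, 2, 9, 31, 24, 43, 10]
  queue [41, 49, 21] -> pop 41, enqueue [42], visited so far: [3, 2, 9, 31, 24, 43, 10, 41]
  queue [49, 21, 42] -> pop 49, enqueue [47], visited so far: [3, 2, 9, 31, 24, 43, 10, 41, 49]
  queue [21, 42, 47] -> pop 21, enqueue [none], visited so far: [3, 2, 9, 31, 24, 43, 10, 41, 49, 21]
  queue [42, 47] -> pop 42, enqueue [none], visited so far: [3, 2, 9, 31, 24, 43, 10, 41, 49, 21, 42]
  queue [47] -> pop 47, enqueue [none], visited so far: [3, 2, 9, 31, 24, 43, 10, 41, 49, 21, 42, 47]
Result: [3, 2, 9, 31, 24, 43, 10, 41, 49, 21, 42, 47]


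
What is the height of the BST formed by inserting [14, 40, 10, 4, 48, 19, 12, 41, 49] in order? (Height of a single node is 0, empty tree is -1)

Insertion order: [14, 40, 10, 4, 48, 19, 12, 41, 49]
Tree (level-order array): [14, 10, 40, 4, 12, 19, 48, None, None, None, None, None, None, 41, 49]
Compute height bottom-up (empty subtree = -1):
  height(4) = 1 + max(-1, -1) = 0
  height(12) = 1 + max(-1, -1) = 0
  height(10) = 1 + max(0, 0) = 1
  height(19) = 1 + max(-1, -1) = 0
  height(41) = 1 + max(-1, -1) = 0
  height(49) = 1 + max(-1, -1) = 0
  height(48) = 1 + max(0, 0) = 1
  height(40) = 1 + max(0, 1) = 2
  height(14) = 1 + max(1, 2) = 3
Height = 3


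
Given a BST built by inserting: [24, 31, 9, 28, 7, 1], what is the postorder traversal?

Tree insertion order: [24, 31, 9, 28, 7, 1]
Tree (level-order array): [24, 9, 31, 7, None, 28, None, 1]
Postorder traversal: [1, 7, 9, 28, 31, 24]


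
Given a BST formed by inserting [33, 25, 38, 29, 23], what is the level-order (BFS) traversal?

Tree insertion order: [33, 25, 38, 29, 23]
Tree (level-order array): [33, 25, 38, 23, 29]
BFS from the root, enqueuing left then right child of each popped node:
  queue [33] -> pop 33, enqueue [25, 38], visited so far: [33]
  queue [25, 38] -> pop 25, enqueue [23, 29], visited so far: [33, 25]
  queue [38, 23, 29] -> pop 38, enqueue [none], visited so far: [33, 25, 38]
  queue [23, 29] -> pop 23, enqueue [none], visited so far: [33, 25, 38, 23]
  queue [29] -> pop 29, enqueue [none], visited so far: [33, 25, 38, 23, 29]
Result: [33, 25, 38, 23, 29]


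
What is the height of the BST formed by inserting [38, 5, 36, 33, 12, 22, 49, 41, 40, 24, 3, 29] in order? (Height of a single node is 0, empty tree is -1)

Insertion order: [38, 5, 36, 33, 12, 22, 49, 41, 40, 24, 3, 29]
Tree (level-order array): [38, 5, 49, 3, 36, 41, None, None, None, 33, None, 40, None, 12, None, None, None, None, 22, None, 24, None, 29]
Compute height bottom-up (empty subtree = -1):
  height(3) = 1 + max(-1, -1) = 0
  height(29) = 1 + max(-1, -1) = 0
  height(24) = 1 + max(-1, 0) = 1
  height(22) = 1 + max(-1, 1) = 2
  height(12) = 1 + max(-1, 2) = 3
  height(33) = 1 + max(3, -1) = 4
  height(36) = 1 + max(4, -1) = 5
  height(5) = 1 + max(0, 5) = 6
  height(40) = 1 + max(-1, -1) = 0
  height(41) = 1 + max(0, -1) = 1
  height(49) = 1 + max(1, -1) = 2
  height(38) = 1 + max(6, 2) = 7
Height = 7


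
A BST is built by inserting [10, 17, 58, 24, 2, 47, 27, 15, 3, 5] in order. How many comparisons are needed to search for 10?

Search path for 10: 10
Found: True
Comparisons: 1


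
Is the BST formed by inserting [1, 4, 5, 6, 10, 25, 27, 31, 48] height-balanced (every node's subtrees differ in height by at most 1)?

Tree (level-order array): [1, None, 4, None, 5, None, 6, None, 10, None, 25, None, 27, None, 31, None, 48]
Definition: a tree is height-balanced if, at every node, |h(left) - h(right)| <= 1 (empty subtree has height -1).
Bottom-up per-node check:
  node 48: h_left=-1, h_right=-1, diff=0 [OK], height=0
  node 31: h_left=-1, h_right=0, diff=1 [OK], height=1
  node 27: h_left=-1, h_right=1, diff=2 [FAIL (|-1-1|=2 > 1)], height=2
  node 25: h_left=-1, h_right=2, diff=3 [FAIL (|-1-2|=3 > 1)], height=3
  node 10: h_left=-1, h_right=3, diff=4 [FAIL (|-1-3|=4 > 1)], height=4
  node 6: h_left=-1, h_right=4, diff=5 [FAIL (|-1-4|=5 > 1)], height=5
  node 5: h_left=-1, h_right=5, diff=6 [FAIL (|-1-5|=6 > 1)], height=6
  node 4: h_left=-1, h_right=6, diff=7 [FAIL (|-1-6|=7 > 1)], height=7
  node 1: h_left=-1, h_right=7, diff=8 [FAIL (|-1-7|=8 > 1)], height=8
Node 27 violates the condition: |-1 - 1| = 2 > 1.
Result: Not balanced


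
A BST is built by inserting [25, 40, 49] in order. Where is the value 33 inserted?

Starting tree (level order): [25, None, 40, None, 49]
Insertion path: 25 -> 40
Result: insert 33 as left child of 40
Final tree (level order): [25, None, 40, 33, 49]


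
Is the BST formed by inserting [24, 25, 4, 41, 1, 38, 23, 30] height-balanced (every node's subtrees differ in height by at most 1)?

Tree (level-order array): [24, 4, 25, 1, 23, None, 41, None, None, None, None, 38, None, 30]
Definition: a tree is height-balanced if, at every node, |h(left) - h(right)| <= 1 (empty subtree has height -1).
Bottom-up per-node check:
  node 1: h_left=-1, h_right=-1, diff=0 [OK], height=0
  node 23: h_left=-1, h_right=-1, diff=0 [OK], height=0
  node 4: h_left=0, h_right=0, diff=0 [OK], height=1
  node 30: h_left=-1, h_right=-1, diff=0 [OK], height=0
  node 38: h_left=0, h_right=-1, diff=1 [OK], height=1
  node 41: h_left=1, h_right=-1, diff=2 [FAIL (|1--1|=2 > 1)], height=2
  node 25: h_left=-1, h_right=2, diff=3 [FAIL (|-1-2|=3 > 1)], height=3
  node 24: h_left=1, h_right=3, diff=2 [FAIL (|1-3|=2 > 1)], height=4
Node 41 violates the condition: |1 - -1| = 2 > 1.
Result: Not balanced


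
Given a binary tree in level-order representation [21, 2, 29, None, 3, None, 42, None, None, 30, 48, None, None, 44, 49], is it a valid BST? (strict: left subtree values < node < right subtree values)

Level-order array: [21, 2, 29, None, 3, None, 42, None, None, 30, 48, None, None, 44, 49]
Validate using subtree bounds (lo, hi): at each node, require lo < value < hi,
then recurse left with hi=value and right with lo=value.
Preorder trace (stopping at first violation):
  at node 21 with bounds (-inf, +inf): OK
  at node 2 with bounds (-inf, 21): OK
  at node 3 with bounds (2, 21): OK
  at node 29 with bounds (21, +inf): OK
  at node 42 with bounds (29, +inf): OK
  at node 30 with bounds (29, 42): OK
  at node 48 with bounds (42, +inf): OK
  at node 44 with bounds (42, 48): OK
  at node 49 with bounds (48, +inf): OK
No violation found at any node.
Result: Valid BST


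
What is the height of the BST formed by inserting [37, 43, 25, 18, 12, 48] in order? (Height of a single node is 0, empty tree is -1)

Insertion order: [37, 43, 25, 18, 12, 48]
Tree (level-order array): [37, 25, 43, 18, None, None, 48, 12]
Compute height bottom-up (empty subtree = -1):
  height(12) = 1 + max(-1, -1) = 0
  height(18) = 1 + max(0, -1) = 1
  height(25) = 1 + max(1, -1) = 2
  height(48) = 1 + max(-1, -1) = 0
  height(43) = 1 + max(-1, 0) = 1
  height(37) = 1 + max(2, 1) = 3
Height = 3


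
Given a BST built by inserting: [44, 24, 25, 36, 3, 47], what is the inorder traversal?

Tree insertion order: [44, 24, 25, 36, 3, 47]
Tree (level-order array): [44, 24, 47, 3, 25, None, None, None, None, None, 36]
Inorder traversal: [3, 24, 25, 36, 44, 47]


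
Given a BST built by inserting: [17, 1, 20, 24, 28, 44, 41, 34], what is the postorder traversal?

Tree insertion order: [17, 1, 20, 24, 28, 44, 41, 34]
Tree (level-order array): [17, 1, 20, None, None, None, 24, None, 28, None, 44, 41, None, 34]
Postorder traversal: [1, 34, 41, 44, 28, 24, 20, 17]


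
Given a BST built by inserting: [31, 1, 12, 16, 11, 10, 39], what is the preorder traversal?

Tree insertion order: [31, 1, 12, 16, 11, 10, 39]
Tree (level-order array): [31, 1, 39, None, 12, None, None, 11, 16, 10]
Preorder traversal: [31, 1, 12, 11, 10, 16, 39]


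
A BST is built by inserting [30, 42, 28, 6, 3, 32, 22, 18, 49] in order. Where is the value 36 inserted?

Starting tree (level order): [30, 28, 42, 6, None, 32, 49, 3, 22, None, None, None, None, None, None, 18]
Insertion path: 30 -> 42 -> 32
Result: insert 36 as right child of 32
Final tree (level order): [30, 28, 42, 6, None, 32, 49, 3, 22, None, 36, None, None, None, None, 18]


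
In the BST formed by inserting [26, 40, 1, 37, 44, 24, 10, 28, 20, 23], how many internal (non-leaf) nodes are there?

Tree built from: [26, 40, 1, 37, 44, 24, 10, 28, 20, 23]
Tree (level-order array): [26, 1, 40, None, 24, 37, 44, 10, None, 28, None, None, None, None, 20, None, None, None, 23]
Rule: An internal node has at least one child.
Per-node child counts:
  node 26: 2 child(ren)
  node 1: 1 child(ren)
  node 24: 1 child(ren)
  node 10: 1 child(ren)
  node 20: 1 child(ren)
  node 23: 0 child(ren)
  node 40: 2 child(ren)
  node 37: 1 child(ren)
  node 28: 0 child(ren)
  node 44: 0 child(ren)
Matching nodes: [26, 1, 24, 10, 20, 40, 37]
Count of internal (non-leaf) nodes: 7


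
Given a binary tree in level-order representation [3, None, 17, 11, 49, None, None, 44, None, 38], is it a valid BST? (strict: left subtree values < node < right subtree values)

Level-order array: [3, None, 17, 11, 49, None, None, 44, None, 38]
Validate using subtree bounds (lo, hi): at each node, require lo < value < hi,
then recurse left with hi=value and right with lo=value.
Preorder trace (stopping at first violation):
  at node 3 with bounds (-inf, +inf): OK
  at node 17 with bounds (3, +inf): OK
  at node 11 with bounds (3, 17): OK
  at node 49 with bounds (17, +inf): OK
  at node 44 with bounds (17, 49): OK
  at node 38 with bounds (17, 44): OK
No violation found at any node.
Result: Valid BST


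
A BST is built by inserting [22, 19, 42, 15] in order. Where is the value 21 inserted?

Starting tree (level order): [22, 19, 42, 15]
Insertion path: 22 -> 19
Result: insert 21 as right child of 19
Final tree (level order): [22, 19, 42, 15, 21]


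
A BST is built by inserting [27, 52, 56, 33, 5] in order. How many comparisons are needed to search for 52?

Search path for 52: 27 -> 52
Found: True
Comparisons: 2


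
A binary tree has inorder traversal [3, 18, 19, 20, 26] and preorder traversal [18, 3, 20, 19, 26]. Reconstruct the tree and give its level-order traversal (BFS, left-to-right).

Inorder:  [3, 18, 19, 20, 26]
Preorder: [18, 3, 20, 19, 26]
Algorithm: preorder visits root first, so consume preorder in order;
for each root, split the current inorder slice at that value into
left-subtree inorder and right-subtree inorder, then recurse.
Recursive splits:
  root=18; inorder splits into left=[3], right=[19, 20, 26]
  root=3; inorder splits into left=[], right=[]
  root=20; inorder splits into left=[19], right=[26]
  root=19; inorder splits into left=[], right=[]
  root=26; inorder splits into left=[], right=[]
Reconstructed level-order: [18, 3, 20, 19, 26]


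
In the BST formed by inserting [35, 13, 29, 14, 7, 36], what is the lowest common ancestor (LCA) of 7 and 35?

Tree insertion order: [35, 13, 29, 14, 7, 36]
Tree (level-order array): [35, 13, 36, 7, 29, None, None, None, None, 14]
In a BST, the LCA of p=7, q=35 is the first node v on the
root-to-leaf path with p <= v <= q (go left if both < v, right if both > v).
Walk from root:
  at 35: 7 <= 35 <= 35, this is the LCA
LCA = 35


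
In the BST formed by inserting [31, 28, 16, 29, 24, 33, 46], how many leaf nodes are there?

Tree built from: [31, 28, 16, 29, 24, 33, 46]
Tree (level-order array): [31, 28, 33, 16, 29, None, 46, None, 24]
Rule: A leaf has 0 children.
Per-node child counts:
  node 31: 2 child(ren)
  node 28: 2 child(ren)
  node 16: 1 child(ren)
  node 24: 0 child(ren)
  node 29: 0 child(ren)
  node 33: 1 child(ren)
  node 46: 0 child(ren)
Matching nodes: [24, 29, 46]
Count of leaf nodes: 3


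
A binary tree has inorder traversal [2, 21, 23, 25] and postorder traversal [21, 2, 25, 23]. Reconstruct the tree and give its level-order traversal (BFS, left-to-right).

Inorder:   [2, 21, 23, 25]
Postorder: [21, 2, 25, 23]
Algorithm: postorder visits root last, so walk postorder right-to-left;
each value is the root of the current inorder slice — split it at that
value, recurse on the right subtree first, then the left.
Recursive splits:
  root=23; inorder splits into left=[2, 21], right=[25]
  root=25; inorder splits into left=[], right=[]
  root=2; inorder splits into left=[], right=[21]
  root=21; inorder splits into left=[], right=[]
Reconstructed level-order: [23, 2, 25, 21]


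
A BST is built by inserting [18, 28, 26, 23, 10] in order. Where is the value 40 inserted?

Starting tree (level order): [18, 10, 28, None, None, 26, None, 23]
Insertion path: 18 -> 28
Result: insert 40 as right child of 28
Final tree (level order): [18, 10, 28, None, None, 26, 40, 23]


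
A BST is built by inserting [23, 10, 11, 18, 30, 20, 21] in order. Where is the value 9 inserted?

Starting tree (level order): [23, 10, 30, None, 11, None, None, None, 18, None, 20, None, 21]
Insertion path: 23 -> 10
Result: insert 9 as left child of 10
Final tree (level order): [23, 10, 30, 9, 11, None, None, None, None, None, 18, None, 20, None, 21]


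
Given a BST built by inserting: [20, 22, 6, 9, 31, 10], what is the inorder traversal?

Tree insertion order: [20, 22, 6, 9, 31, 10]
Tree (level-order array): [20, 6, 22, None, 9, None, 31, None, 10]
Inorder traversal: [6, 9, 10, 20, 22, 31]


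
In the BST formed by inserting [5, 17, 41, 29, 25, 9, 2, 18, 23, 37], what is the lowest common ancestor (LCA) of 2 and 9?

Tree insertion order: [5, 17, 41, 29, 25, 9, 2, 18, 23, 37]
Tree (level-order array): [5, 2, 17, None, None, 9, 41, None, None, 29, None, 25, 37, 18, None, None, None, None, 23]
In a BST, the LCA of p=2, q=9 is the first node v on the
root-to-leaf path with p <= v <= q (go left if both < v, right if both > v).
Walk from root:
  at 5: 2 <= 5 <= 9, this is the LCA
LCA = 5


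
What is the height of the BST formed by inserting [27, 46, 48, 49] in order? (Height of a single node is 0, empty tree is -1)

Insertion order: [27, 46, 48, 49]
Tree (level-order array): [27, None, 46, None, 48, None, 49]
Compute height bottom-up (empty subtree = -1):
  height(49) = 1 + max(-1, -1) = 0
  height(48) = 1 + max(-1, 0) = 1
  height(46) = 1 + max(-1, 1) = 2
  height(27) = 1 + max(-1, 2) = 3
Height = 3


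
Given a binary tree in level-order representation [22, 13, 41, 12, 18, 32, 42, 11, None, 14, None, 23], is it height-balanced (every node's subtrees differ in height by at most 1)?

Tree (level-order array): [22, 13, 41, 12, 18, 32, 42, 11, None, 14, None, 23]
Definition: a tree is height-balanced if, at every node, |h(left) - h(right)| <= 1 (empty subtree has height -1).
Bottom-up per-node check:
  node 11: h_left=-1, h_right=-1, diff=0 [OK], height=0
  node 12: h_left=0, h_right=-1, diff=1 [OK], height=1
  node 14: h_left=-1, h_right=-1, diff=0 [OK], height=0
  node 18: h_left=0, h_right=-1, diff=1 [OK], height=1
  node 13: h_left=1, h_right=1, diff=0 [OK], height=2
  node 23: h_left=-1, h_right=-1, diff=0 [OK], height=0
  node 32: h_left=0, h_right=-1, diff=1 [OK], height=1
  node 42: h_left=-1, h_right=-1, diff=0 [OK], height=0
  node 41: h_left=1, h_right=0, diff=1 [OK], height=2
  node 22: h_left=2, h_right=2, diff=0 [OK], height=3
All nodes satisfy the balance condition.
Result: Balanced


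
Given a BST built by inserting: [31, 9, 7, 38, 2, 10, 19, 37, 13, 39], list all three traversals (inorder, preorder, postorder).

Tree insertion order: [31, 9, 7, 38, 2, 10, 19, 37, 13, 39]
Tree (level-order array): [31, 9, 38, 7, 10, 37, 39, 2, None, None, 19, None, None, None, None, None, None, 13]
Inorder (L, root, R): [2, 7, 9, 10, 13, 19, 31, 37, 38, 39]
Preorder (root, L, R): [31, 9, 7, 2, 10, 19, 13, 38, 37, 39]
Postorder (L, R, root): [2, 7, 13, 19, 10, 9, 37, 39, 38, 31]


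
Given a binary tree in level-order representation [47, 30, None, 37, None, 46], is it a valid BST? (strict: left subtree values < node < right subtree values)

Level-order array: [47, 30, None, 37, None, 46]
Validate using subtree bounds (lo, hi): at each node, require lo < value < hi,
then recurse left with hi=value and right with lo=value.
Preorder trace (stopping at first violation):
  at node 47 with bounds (-inf, +inf): OK
  at node 30 with bounds (-inf, 47): OK
  at node 37 with bounds (-inf, 30): VIOLATION
Node 37 violates its bound: not (-inf < 37 < 30).
Result: Not a valid BST


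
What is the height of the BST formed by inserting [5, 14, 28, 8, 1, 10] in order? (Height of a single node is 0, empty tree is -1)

Insertion order: [5, 14, 28, 8, 1, 10]
Tree (level-order array): [5, 1, 14, None, None, 8, 28, None, 10]
Compute height bottom-up (empty subtree = -1):
  height(1) = 1 + max(-1, -1) = 0
  height(10) = 1 + max(-1, -1) = 0
  height(8) = 1 + max(-1, 0) = 1
  height(28) = 1 + max(-1, -1) = 0
  height(14) = 1 + max(1, 0) = 2
  height(5) = 1 + max(0, 2) = 3
Height = 3


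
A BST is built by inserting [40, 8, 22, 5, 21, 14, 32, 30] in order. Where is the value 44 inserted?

Starting tree (level order): [40, 8, None, 5, 22, None, None, 21, 32, 14, None, 30]
Insertion path: 40
Result: insert 44 as right child of 40
Final tree (level order): [40, 8, 44, 5, 22, None, None, None, None, 21, 32, 14, None, 30]


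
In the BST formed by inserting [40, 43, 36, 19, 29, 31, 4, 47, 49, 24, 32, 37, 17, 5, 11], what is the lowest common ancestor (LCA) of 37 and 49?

Tree insertion order: [40, 43, 36, 19, 29, 31, 4, 47, 49, 24, 32, 37, 17, 5, 11]
Tree (level-order array): [40, 36, 43, 19, 37, None, 47, 4, 29, None, None, None, 49, None, 17, 24, 31, None, None, 5, None, None, None, None, 32, None, 11]
In a BST, the LCA of p=37, q=49 is the first node v on the
root-to-leaf path with p <= v <= q (go left if both < v, right if both > v).
Walk from root:
  at 40: 37 <= 40 <= 49, this is the LCA
LCA = 40


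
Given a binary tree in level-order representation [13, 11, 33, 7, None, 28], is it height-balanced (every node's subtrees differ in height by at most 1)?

Tree (level-order array): [13, 11, 33, 7, None, 28]
Definition: a tree is height-balanced if, at every node, |h(left) - h(right)| <= 1 (empty subtree has height -1).
Bottom-up per-node check:
  node 7: h_left=-1, h_right=-1, diff=0 [OK], height=0
  node 11: h_left=0, h_right=-1, diff=1 [OK], height=1
  node 28: h_left=-1, h_right=-1, diff=0 [OK], height=0
  node 33: h_left=0, h_right=-1, diff=1 [OK], height=1
  node 13: h_left=1, h_right=1, diff=0 [OK], height=2
All nodes satisfy the balance condition.
Result: Balanced


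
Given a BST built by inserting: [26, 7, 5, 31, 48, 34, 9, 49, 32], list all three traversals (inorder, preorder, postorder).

Tree insertion order: [26, 7, 5, 31, 48, 34, 9, 49, 32]
Tree (level-order array): [26, 7, 31, 5, 9, None, 48, None, None, None, None, 34, 49, 32]
Inorder (L, root, R): [5, 7, 9, 26, 31, 32, 34, 48, 49]
Preorder (root, L, R): [26, 7, 5, 9, 31, 48, 34, 32, 49]
Postorder (L, R, root): [5, 9, 7, 32, 34, 49, 48, 31, 26]


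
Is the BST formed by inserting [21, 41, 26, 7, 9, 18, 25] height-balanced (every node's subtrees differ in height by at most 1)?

Tree (level-order array): [21, 7, 41, None, 9, 26, None, None, 18, 25]
Definition: a tree is height-balanced if, at every node, |h(left) - h(right)| <= 1 (empty subtree has height -1).
Bottom-up per-node check:
  node 18: h_left=-1, h_right=-1, diff=0 [OK], height=0
  node 9: h_left=-1, h_right=0, diff=1 [OK], height=1
  node 7: h_left=-1, h_right=1, diff=2 [FAIL (|-1-1|=2 > 1)], height=2
  node 25: h_left=-1, h_right=-1, diff=0 [OK], height=0
  node 26: h_left=0, h_right=-1, diff=1 [OK], height=1
  node 41: h_left=1, h_right=-1, diff=2 [FAIL (|1--1|=2 > 1)], height=2
  node 21: h_left=2, h_right=2, diff=0 [OK], height=3
Node 7 violates the condition: |-1 - 1| = 2 > 1.
Result: Not balanced


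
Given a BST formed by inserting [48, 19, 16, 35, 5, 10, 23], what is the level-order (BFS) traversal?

Tree insertion order: [48, 19, 16, 35, 5, 10, 23]
Tree (level-order array): [48, 19, None, 16, 35, 5, None, 23, None, None, 10]
BFS from the root, enqueuing left then right child of each popped node:
  queue [48] -> pop 48, enqueue [19], visited so far: [48]
  queue [19] -> pop 19, enqueue [16, 35], visited so far: [48, 19]
  queue [16, 35] -> pop 16, enqueue [5], visited so far: [48, 19, 16]
  queue [35, 5] -> pop 35, enqueue [23], visited so far: [48, 19, 16, 35]
  queue [5, 23] -> pop 5, enqueue [10], visited so far: [48, 19, 16, 35, 5]
  queue [23, 10] -> pop 23, enqueue [none], visited so far: [48, 19, 16, 35, 5, 23]
  queue [10] -> pop 10, enqueue [none], visited so far: [48, 19, 16, 35, 5, 23, 10]
Result: [48, 19, 16, 35, 5, 23, 10]


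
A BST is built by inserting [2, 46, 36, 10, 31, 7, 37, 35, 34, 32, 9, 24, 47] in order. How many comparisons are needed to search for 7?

Search path for 7: 2 -> 46 -> 36 -> 10 -> 7
Found: True
Comparisons: 5


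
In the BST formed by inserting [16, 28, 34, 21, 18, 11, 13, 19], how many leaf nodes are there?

Tree built from: [16, 28, 34, 21, 18, 11, 13, 19]
Tree (level-order array): [16, 11, 28, None, 13, 21, 34, None, None, 18, None, None, None, None, 19]
Rule: A leaf has 0 children.
Per-node child counts:
  node 16: 2 child(ren)
  node 11: 1 child(ren)
  node 13: 0 child(ren)
  node 28: 2 child(ren)
  node 21: 1 child(ren)
  node 18: 1 child(ren)
  node 19: 0 child(ren)
  node 34: 0 child(ren)
Matching nodes: [13, 19, 34]
Count of leaf nodes: 3


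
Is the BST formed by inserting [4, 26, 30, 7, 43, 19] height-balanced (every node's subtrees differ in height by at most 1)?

Tree (level-order array): [4, None, 26, 7, 30, None, 19, None, 43]
Definition: a tree is height-balanced if, at every node, |h(left) - h(right)| <= 1 (empty subtree has height -1).
Bottom-up per-node check:
  node 19: h_left=-1, h_right=-1, diff=0 [OK], height=0
  node 7: h_left=-1, h_right=0, diff=1 [OK], height=1
  node 43: h_left=-1, h_right=-1, diff=0 [OK], height=0
  node 30: h_left=-1, h_right=0, diff=1 [OK], height=1
  node 26: h_left=1, h_right=1, diff=0 [OK], height=2
  node 4: h_left=-1, h_right=2, diff=3 [FAIL (|-1-2|=3 > 1)], height=3
Node 4 violates the condition: |-1 - 2| = 3 > 1.
Result: Not balanced


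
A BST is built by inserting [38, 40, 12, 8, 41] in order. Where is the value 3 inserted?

Starting tree (level order): [38, 12, 40, 8, None, None, 41]
Insertion path: 38 -> 12 -> 8
Result: insert 3 as left child of 8
Final tree (level order): [38, 12, 40, 8, None, None, 41, 3]


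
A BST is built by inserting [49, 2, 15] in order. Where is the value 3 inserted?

Starting tree (level order): [49, 2, None, None, 15]
Insertion path: 49 -> 2 -> 15
Result: insert 3 as left child of 15
Final tree (level order): [49, 2, None, None, 15, 3]


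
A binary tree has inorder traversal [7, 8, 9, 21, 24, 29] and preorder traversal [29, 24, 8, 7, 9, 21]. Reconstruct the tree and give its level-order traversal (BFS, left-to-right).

Inorder:  [7, 8, 9, 21, 24, 29]
Preorder: [29, 24, 8, 7, 9, 21]
Algorithm: preorder visits root first, so consume preorder in order;
for each root, split the current inorder slice at that value into
left-subtree inorder and right-subtree inorder, then recurse.
Recursive splits:
  root=29; inorder splits into left=[7, 8, 9, 21, 24], right=[]
  root=24; inorder splits into left=[7, 8, 9, 21], right=[]
  root=8; inorder splits into left=[7], right=[9, 21]
  root=7; inorder splits into left=[], right=[]
  root=9; inorder splits into left=[], right=[21]
  root=21; inorder splits into left=[], right=[]
Reconstructed level-order: [29, 24, 8, 7, 9, 21]


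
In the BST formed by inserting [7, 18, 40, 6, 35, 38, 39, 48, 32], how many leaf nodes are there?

Tree built from: [7, 18, 40, 6, 35, 38, 39, 48, 32]
Tree (level-order array): [7, 6, 18, None, None, None, 40, 35, 48, 32, 38, None, None, None, None, None, 39]
Rule: A leaf has 0 children.
Per-node child counts:
  node 7: 2 child(ren)
  node 6: 0 child(ren)
  node 18: 1 child(ren)
  node 40: 2 child(ren)
  node 35: 2 child(ren)
  node 32: 0 child(ren)
  node 38: 1 child(ren)
  node 39: 0 child(ren)
  node 48: 0 child(ren)
Matching nodes: [6, 32, 39, 48]
Count of leaf nodes: 4


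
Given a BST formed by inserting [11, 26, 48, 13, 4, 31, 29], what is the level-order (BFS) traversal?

Tree insertion order: [11, 26, 48, 13, 4, 31, 29]
Tree (level-order array): [11, 4, 26, None, None, 13, 48, None, None, 31, None, 29]
BFS from the root, enqueuing left then right child of each popped node:
  queue [11] -> pop 11, enqueue [4, 26], visited so far: [11]
  queue [4, 26] -> pop 4, enqueue [none], visited so far: [11, 4]
  queue [26] -> pop 26, enqueue [13, 48], visited so far: [11, 4, 26]
  queue [13, 48] -> pop 13, enqueue [none], visited so far: [11, 4, 26, 13]
  queue [48] -> pop 48, enqueue [31], visited so far: [11, 4, 26, 13, 48]
  queue [31] -> pop 31, enqueue [29], visited so far: [11, 4, 26, 13, 48, 31]
  queue [29] -> pop 29, enqueue [none], visited so far: [11, 4, 26, 13, 48, 31, 29]
Result: [11, 4, 26, 13, 48, 31, 29]


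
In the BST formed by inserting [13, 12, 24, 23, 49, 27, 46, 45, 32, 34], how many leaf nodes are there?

Tree built from: [13, 12, 24, 23, 49, 27, 46, 45, 32, 34]
Tree (level-order array): [13, 12, 24, None, None, 23, 49, None, None, 27, None, None, 46, 45, None, 32, None, None, 34]
Rule: A leaf has 0 children.
Per-node child counts:
  node 13: 2 child(ren)
  node 12: 0 child(ren)
  node 24: 2 child(ren)
  node 23: 0 child(ren)
  node 49: 1 child(ren)
  node 27: 1 child(ren)
  node 46: 1 child(ren)
  node 45: 1 child(ren)
  node 32: 1 child(ren)
  node 34: 0 child(ren)
Matching nodes: [12, 23, 34]
Count of leaf nodes: 3


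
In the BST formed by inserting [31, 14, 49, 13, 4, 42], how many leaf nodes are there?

Tree built from: [31, 14, 49, 13, 4, 42]
Tree (level-order array): [31, 14, 49, 13, None, 42, None, 4]
Rule: A leaf has 0 children.
Per-node child counts:
  node 31: 2 child(ren)
  node 14: 1 child(ren)
  node 13: 1 child(ren)
  node 4: 0 child(ren)
  node 49: 1 child(ren)
  node 42: 0 child(ren)
Matching nodes: [4, 42]
Count of leaf nodes: 2


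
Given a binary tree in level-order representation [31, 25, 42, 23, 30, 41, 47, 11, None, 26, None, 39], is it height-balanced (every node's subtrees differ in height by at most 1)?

Tree (level-order array): [31, 25, 42, 23, 30, 41, 47, 11, None, 26, None, 39]
Definition: a tree is height-balanced if, at every node, |h(left) - h(right)| <= 1 (empty subtree has height -1).
Bottom-up per-node check:
  node 11: h_left=-1, h_right=-1, diff=0 [OK], height=0
  node 23: h_left=0, h_right=-1, diff=1 [OK], height=1
  node 26: h_left=-1, h_right=-1, diff=0 [OK], height=0
  node 30: h_left=0, h_right=-1, diff=1 [OK], height=1
  node 25: h_left=1, h_right=1, diff=0 [OK], height=2
  node 39: h_left=-1, h_right=-1, diff=0 [OK], height=0
  node 41: h_left=0, h_right=-1, diff=1 [OK], height=1
  node 47: h_left=-1, h_right=-1, diff=0 [OK], height=0
  node 42: h_left=1, h_right=0, diff=1 [OK], height=2
  node 31: h_left=2, h_right=2, diff=0 [OK], height=3
All nodes satisfy the balance condition.
Result: Balanced


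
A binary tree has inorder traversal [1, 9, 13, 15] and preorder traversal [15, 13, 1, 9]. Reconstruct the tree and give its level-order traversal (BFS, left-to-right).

Inorder:  [1, 9, 13, 15]
Preorder: [15, 13, 1, 9]
Algorithm: preorder visits root first, so consume preorder in order;
for each root, split the current inorder slice at that value into
left-subtree inorder and right-subtree inorder, then recurse.
Recursive splits:
  root=15; inorder splits into left=[1, 9, 13], right=[]
  root=13; inorder splits into left=[1, 9], right=[]
  root=1; inorder splits into left=[], right=[9]
  root=9; inorder splits into left=[], right=[]
Reconstructed level-order: [15, 13, 1, 9]


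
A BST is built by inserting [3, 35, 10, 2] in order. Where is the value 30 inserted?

Starting tree (level order): [3, 2, 35, None, None, 10]
Insertion path: 3 -> 35 -> 10
Result: insert 30 as right child of 10
Final tree (level order): [3, 2, 35, None, None, 10, None, None, 30]


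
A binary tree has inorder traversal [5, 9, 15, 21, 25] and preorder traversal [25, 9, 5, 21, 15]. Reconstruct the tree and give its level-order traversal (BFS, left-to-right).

Inorder:  [5, 9, 15, 21, 25]
Preorder: [25, 9, 5, 21, 15]
Algorithm: preorder visits root first, so consume preorder in order;
for each root, split the current inorder slice at that value into
left-subtree inorder and right-subtree inorder, then recurse.
Recursive splits:
  root=25; inorder splits into left=[5, 9, 15, 21], right=[]
  root=9; inorder splits into left=[5], right=[15, 21]
  root=5; inorder splits into left=[], right=[]
  root=21; inorder splits into left=[15], right=[]
  root=15; inorder splits into left=[], right=[]
Reconstructed level-order: [25, 9, 5, 21, 15]


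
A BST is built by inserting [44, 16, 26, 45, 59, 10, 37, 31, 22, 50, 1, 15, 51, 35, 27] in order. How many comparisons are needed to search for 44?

Search path for 44: 44
Found: True
Comparisons: 1
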